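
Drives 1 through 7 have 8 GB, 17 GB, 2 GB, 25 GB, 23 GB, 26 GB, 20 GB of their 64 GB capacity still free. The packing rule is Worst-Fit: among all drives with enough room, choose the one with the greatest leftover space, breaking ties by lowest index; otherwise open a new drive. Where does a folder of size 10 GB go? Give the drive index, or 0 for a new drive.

6

Drives with room: drive 2 (17 GB), drive 4 (25 GB), drive 5 (23 GB), drive 6 (26 GB), drive 7 (20 GB).
Most room is drive 6 with 26 GB free.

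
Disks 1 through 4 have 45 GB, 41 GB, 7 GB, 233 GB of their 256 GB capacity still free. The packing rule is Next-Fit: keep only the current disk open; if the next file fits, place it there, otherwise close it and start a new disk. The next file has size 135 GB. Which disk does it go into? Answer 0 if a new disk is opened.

Next-Fit only looks at disk 4, which has 233 GB free.
135 GB fits there.

4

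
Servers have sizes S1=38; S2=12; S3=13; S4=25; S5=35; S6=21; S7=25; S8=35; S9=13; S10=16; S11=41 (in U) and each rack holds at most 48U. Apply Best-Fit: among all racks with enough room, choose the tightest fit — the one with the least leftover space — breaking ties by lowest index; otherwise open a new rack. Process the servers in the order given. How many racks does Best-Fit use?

Put S1 (38U) in rack 1; 10U remain.
Put S2 (12U) in rack 2; 36U remain.
Put S3 (13U) in rack 2; 23U remain.
Put S4 (25U) in rack 3; 23U remain.
Put S5 (35U) in rack 4; 13U remain.
Put S6 (21U) in rack 2; 2U remain.
Put S7 (25U) in rack 5; 23U remain.
Put S8 (35U) in rack 6; 13U remain.
Put S9 (13U) in rack 4; 0U remain.
Put S10 (16U) in rack 3; 7U remain.
Put S11 (41U) in rack 7; 7U remain.
Final racks: [38] [12,13,21] [25,16] [35,13] [25] [35] [41].

7 racks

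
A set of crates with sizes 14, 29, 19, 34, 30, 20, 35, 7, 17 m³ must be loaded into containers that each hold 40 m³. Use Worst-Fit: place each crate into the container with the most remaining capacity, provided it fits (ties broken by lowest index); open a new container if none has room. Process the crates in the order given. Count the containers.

7

Put 14 m³ in container 1; 26 m³ remain.
Put 29 m³ in container 2; 11 m³ remain.
Put 19 m³ in container 1; 7 m³ remain.
Put 34 m³ in container 3; 6 m³ remain.
Put 30 m³ in container 4; 10 m³ remain.
Put 20 m³ in container 5; 20 m³ remain.
Put 35 m³ in container 6; 5 m³ remain.
Put 7 m³ in container 5; 13 m³ remain.
Put 17 m³ in container 7; 23 m³ remain.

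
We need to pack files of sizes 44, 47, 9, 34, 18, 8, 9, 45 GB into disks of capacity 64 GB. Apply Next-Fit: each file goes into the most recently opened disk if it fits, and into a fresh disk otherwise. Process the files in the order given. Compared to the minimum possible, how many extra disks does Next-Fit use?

0

Next-Fit: [44] [47,9] [34,18,8] [9,45] → 4 disks.
Total size 214 GB; any packing needs at least ⌈214/64⌉ = 4 disks.
So 4 is already optimal.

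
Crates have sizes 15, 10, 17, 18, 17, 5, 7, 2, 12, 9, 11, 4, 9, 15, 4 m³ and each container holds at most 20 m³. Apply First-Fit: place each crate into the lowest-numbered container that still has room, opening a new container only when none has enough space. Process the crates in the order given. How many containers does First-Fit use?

15 m³ → container 1 (remaining 5 m³)
10 m³ → container 2 (remaining 10 m³)
17 m³ → container 3 (remaining 3 m³)
18 m³ → container 4 (remaining 2 m³)
17 m³ → container 5 (remaining 3 m³)
5 m³ → container 1 (remaining 0 m³)
7 m³ → container 2 (remaining 3 m³)
2 m³ → container 2 (remaining 1 m³)
12 m³ → container 6 (remaining 8 m³)
9 m³ → container 7 (remaining 11 m³)
11 m³ → container 7 (remaining 0 m³)
4 m³ → container 6 (remaining 4 m³)
9 m³ → container 8 (remaining 11 m³)
15 m³ → container 9 (remaining 5 m³)
4 m³ → container 6 (remaining 0 m³)

9 containers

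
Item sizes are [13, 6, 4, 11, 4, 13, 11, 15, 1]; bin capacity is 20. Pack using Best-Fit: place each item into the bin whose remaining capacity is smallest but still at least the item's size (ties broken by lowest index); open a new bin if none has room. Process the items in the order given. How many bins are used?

13 → bin 1 (remaining 7)
6 → bin 1 (remaining 1)
4 → bin 2 (remaining 16)
11 → bin 2 (remaining 5)
4 → bin 2 (remaining 1)
13 → bin 3 (remaining 7)
11 → bin 4 (remaining 9)
15 → bin 5 (remaining 5)
1 → bin 1 (remaining 0)

5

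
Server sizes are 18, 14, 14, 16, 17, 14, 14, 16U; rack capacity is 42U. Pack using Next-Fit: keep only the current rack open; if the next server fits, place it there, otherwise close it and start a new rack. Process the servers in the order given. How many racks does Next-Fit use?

18U → rack 1 (remaining 24U)
14U → rack 1 (remaining 10U)
14U → rack 2 (remaining 28U)
16U → rack 2 (remaining 12U)
17U → rack 3 (remaining 25U)
14U → rack 3 (remaining 11U)
14U → rack 4 (remaining 28U)
16U → rack 4 (remaining 12U)
Final racks: [18,14] [14,16] [17,14] [14,16].

4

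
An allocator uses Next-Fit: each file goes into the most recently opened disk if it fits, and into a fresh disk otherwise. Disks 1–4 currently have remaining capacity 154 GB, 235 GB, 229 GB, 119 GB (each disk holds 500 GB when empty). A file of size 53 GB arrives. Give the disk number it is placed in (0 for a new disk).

4

Next-Fit only looks at disk 4, which has 119 GB free.
53 GB fits there.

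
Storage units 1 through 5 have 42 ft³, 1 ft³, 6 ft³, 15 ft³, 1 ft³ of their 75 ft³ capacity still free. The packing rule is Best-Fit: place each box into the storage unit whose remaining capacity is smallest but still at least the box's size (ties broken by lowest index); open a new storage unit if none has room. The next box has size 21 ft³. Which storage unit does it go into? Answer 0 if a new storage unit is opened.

1

Storage units with room: storage unit 1 (42 ft³).
Tightest fit is storage unit 1 with 42 ft³ free.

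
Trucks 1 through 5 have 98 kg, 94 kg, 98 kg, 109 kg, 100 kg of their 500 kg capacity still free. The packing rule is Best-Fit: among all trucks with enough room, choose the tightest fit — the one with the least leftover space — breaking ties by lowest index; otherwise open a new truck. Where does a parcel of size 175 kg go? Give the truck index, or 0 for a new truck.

No truck has ≥ 175 kg free, so a new truck is opened.

0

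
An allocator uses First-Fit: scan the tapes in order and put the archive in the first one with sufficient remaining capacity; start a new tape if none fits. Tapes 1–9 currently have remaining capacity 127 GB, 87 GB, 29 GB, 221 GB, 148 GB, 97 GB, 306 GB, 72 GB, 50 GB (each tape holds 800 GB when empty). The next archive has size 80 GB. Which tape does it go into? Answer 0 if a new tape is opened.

Tapes with room: tape 1 (127 GB), tape 2 (87 GB), tape 4 (221 GB), tape 5 (148 GB), tape 6 (97 GB), tape 7 (306 GB).
The first with room is tape 1.

1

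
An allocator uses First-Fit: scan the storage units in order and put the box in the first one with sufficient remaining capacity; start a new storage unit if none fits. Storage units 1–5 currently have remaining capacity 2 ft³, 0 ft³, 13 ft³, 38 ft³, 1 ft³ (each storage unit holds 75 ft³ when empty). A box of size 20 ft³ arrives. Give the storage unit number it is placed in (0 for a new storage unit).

Storage units with room: storage unit 4 (38 ft³).
The first with room is storage unit 4.

4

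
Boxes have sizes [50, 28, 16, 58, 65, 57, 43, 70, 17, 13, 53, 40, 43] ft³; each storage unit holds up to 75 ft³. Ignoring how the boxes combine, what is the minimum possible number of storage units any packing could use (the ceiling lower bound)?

8

Total size = 50 + 28 + 16 + 58 + 65 + 57 + 43 + 70 + 17 + 13 + 53 + 40 + 43 = 553 ft³.
⌈553 / 75⌉ = 8.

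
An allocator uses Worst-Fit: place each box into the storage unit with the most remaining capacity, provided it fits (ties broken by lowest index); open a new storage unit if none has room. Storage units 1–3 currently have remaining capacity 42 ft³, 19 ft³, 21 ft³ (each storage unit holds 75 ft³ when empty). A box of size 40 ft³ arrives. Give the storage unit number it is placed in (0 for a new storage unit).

Storage units with room: storage unit 1 (42 ft³).
Most room is storage unit 1 with 42 ft³ free.

1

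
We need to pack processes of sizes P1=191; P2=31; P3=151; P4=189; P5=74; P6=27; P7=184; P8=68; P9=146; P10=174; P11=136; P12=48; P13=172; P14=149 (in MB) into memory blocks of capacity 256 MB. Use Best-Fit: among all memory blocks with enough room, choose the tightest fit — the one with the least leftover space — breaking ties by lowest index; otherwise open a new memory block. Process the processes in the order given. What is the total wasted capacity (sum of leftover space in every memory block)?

Put P1 (191 MB) in memory block 1; 65 MB remain.
Put P2 (31 MB) in memory block 1; 34 MB remain.
Put P3 (151 MB) in memory block 2; 105 MB remain.
Put P4 (189 MB) in memory block 3; 67 MB remain.
Put P5 (74 MB) in memory block 2; 31 MB remain.
Put P6 (27 MB) in memory block 2; 4 MB remain.
Put P7 (184 MB) in memory block 4; 72 MB remain.
Put P8 (68 MB) in memory block 4; 4 MB remain.
Put P9 (146 MB) in memory block 5; 110 MB remain.
Put P10 (174 MB) in memory block 6; 82 MB remain.
Put P11 (136 MB) in memory block 7; 120 MB remain.
Put P12 (48 MB) in memory block 3; 19 MB remain.
Put P13 (172 MB) in memory block 8; 84 MB remain.
Put P14 (149 MB) in memory block 9; 107 MB remain.
9 memory blocks × 256 MB = 2304 MB; used 1740 MB; unused 564 MB.

564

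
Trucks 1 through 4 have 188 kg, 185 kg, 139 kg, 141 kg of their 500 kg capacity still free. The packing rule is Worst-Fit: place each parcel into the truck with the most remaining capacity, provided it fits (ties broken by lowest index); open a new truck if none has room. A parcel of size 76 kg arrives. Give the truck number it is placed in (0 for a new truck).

1

Trucks with room: truck 1 (188 kg), truck 2 (185 kg), truck 3 (139 kg), truck 4 (141 kg).
Most room is truck 1 with 188 kg free.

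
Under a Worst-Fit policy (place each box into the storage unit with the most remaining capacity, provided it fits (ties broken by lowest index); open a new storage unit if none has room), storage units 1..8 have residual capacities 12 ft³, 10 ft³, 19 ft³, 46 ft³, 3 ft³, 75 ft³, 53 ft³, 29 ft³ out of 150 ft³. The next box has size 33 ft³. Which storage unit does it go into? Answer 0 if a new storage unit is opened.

6

Storage units with room: storage unit 4 (46 ft³), storage unit 6 (75 ft³), storage unit 7 (53 ft³).
Most room is storage unit 6 with 75 ft³ free.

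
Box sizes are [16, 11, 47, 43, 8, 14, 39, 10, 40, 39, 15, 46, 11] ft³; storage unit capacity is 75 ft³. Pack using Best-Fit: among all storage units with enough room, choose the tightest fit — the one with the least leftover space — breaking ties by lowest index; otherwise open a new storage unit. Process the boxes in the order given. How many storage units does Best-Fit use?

Put 16 ft³ in storage unit 1; 59 ft³ remain.
Put 11 ft³ in storage unit 1; 48 ft³ remain.
Put 47 ft³ in storage unit 1; 1 ft³ remain.
Put 43 ft³ in storage unit 2; 32 ft³ remain.
Put 8 ft³ in storage unit 2; 24 ft³ remain.
Put 14 ft³ in storage unit 2; 10 ft³ remain.
Put 39 ft³ in storage unit 3; 36 ft³ remain.
Put 10 ft³ in storage unit 2; 0 ft³ remain.
Put 40 ft³ in storage unit 4; 35 ft³ remain.
Put 39 ft³ in storage unit 5; 36 ft³ remain.
Put 15 ft³ in storage unit 4; 20 ft³ remain.
Put 46 ft³ in storage unit 6; 29 ft³ remain.
Put 11 ft³ in storage unit 4; 9 ft³ remain.
Final storage units: [16,11,47] [43,8,14,10] [39] [40,15,11] [39] [46].

6 storage units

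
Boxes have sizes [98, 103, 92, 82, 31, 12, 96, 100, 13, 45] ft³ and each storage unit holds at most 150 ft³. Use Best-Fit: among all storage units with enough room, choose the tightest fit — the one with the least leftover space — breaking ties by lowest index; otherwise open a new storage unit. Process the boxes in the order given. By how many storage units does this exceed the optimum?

Best-Fit: [98,45] [103,31,12] [92] [82] [96] [100,13] → 6 storage units.
6 boxes exceed 75 ft³ (half the capacity), and no two of those can share a storage unit, so at least 6 storage units are needed.
So 6 is already optimal.

0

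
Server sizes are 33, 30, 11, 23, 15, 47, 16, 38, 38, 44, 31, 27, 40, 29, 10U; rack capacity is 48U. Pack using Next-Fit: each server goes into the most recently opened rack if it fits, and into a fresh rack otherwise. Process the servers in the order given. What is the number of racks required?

12 racks

rack 1: place 33U, 15U left
rack 2: place 30U, 18U left
rack 2: place 11U, 7U left
rack 3: place 23U, 25U left
rack 3: place 15U, 10U left
rack 4: place 47U, 1U left
rack 5: place 16U, 32U left
rack 6: place 38U, 10U left
rack 7: place 38U, 10U left
rack 8: place 44U, 4U left
rack 9: place 31U, 17U left
rack 10: place 27U, 21U left
rack 11: place 40U, 8U left
rack 12: place 29U, 19U left
rack 12: place 10U, 9U left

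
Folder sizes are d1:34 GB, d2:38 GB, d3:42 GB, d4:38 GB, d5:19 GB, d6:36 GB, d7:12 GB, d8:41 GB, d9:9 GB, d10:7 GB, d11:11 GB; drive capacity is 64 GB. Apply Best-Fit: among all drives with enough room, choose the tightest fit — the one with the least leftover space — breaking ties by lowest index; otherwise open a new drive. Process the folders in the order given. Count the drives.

6

d1 (34 GB) → drive 1 (remaining 30 GB)
d2 (38 GB) → drive 2 (remaining 26 GB)
d3 (42 GB) → drive 3 (remaining 22 GB)
d4 (38 GB) → drive 4 (remaining 26 GB)
d5 (19 GB) → drive 3 (remaining 3 GB)
d6 (36 GB) → drive 5 (remaining 28 GB)
d7 (12 GB) → drive 2 (remaining 14 GB)
d8 (41 GB) → drive 6 (remaining 23 GB)
d9 (9 GB) → drive 2 (remaining 5 GB)
d10 (7 GB) → drive 6 (remaining 16 GB)
d11 (11 GB) → drive 6 (remaining 5 GB)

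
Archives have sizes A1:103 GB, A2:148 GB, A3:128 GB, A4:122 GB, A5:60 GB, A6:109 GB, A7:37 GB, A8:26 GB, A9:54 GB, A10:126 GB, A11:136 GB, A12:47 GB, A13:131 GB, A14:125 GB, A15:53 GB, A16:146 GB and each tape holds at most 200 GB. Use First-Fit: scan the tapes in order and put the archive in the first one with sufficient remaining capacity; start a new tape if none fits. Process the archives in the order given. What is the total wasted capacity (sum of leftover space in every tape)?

449

A1 (103 GB) → tape 1 (remaining 97 GB)
A2 (148 GB) → tape 2 (remaining 52 GB)
A3 (128 GB) → tape 3 (remaining 72 GB)
A4 (122 GB) → tape 4 (remaining 78 GB)
A5 (60 GB) → tape 1 (remaining 37 GB)
A6 (109 GB) → tape 5 (remaining 91 GB)
A7 (37 GB) → tape 1 (remaining 0 GB)
A8 (26 GB) → tape 2 (remaining 26 GB)
A9 (54 GB) → tape 3 (remaining 18 GB)
A10 (126 GB) → tape 6 (remaining 74 GB)
A11 (136 GB) → tape 7 (remaining 64 GB)
A12 (47 GB) → tape 4 (remaining 31 GB)
A13 (131 GB) → tape 8 (remaining 69 GB)
A14 (125 GB) → tape 9 (remaining 75 GB)
A15 (53 GB) → tape 5 (remaining 38 GB)
A16 (146 GB) → tape 10 (remaining 54 GB)
10 tapes × 200 GB = 2000 GB; used 1551 GB; unused 449 GB.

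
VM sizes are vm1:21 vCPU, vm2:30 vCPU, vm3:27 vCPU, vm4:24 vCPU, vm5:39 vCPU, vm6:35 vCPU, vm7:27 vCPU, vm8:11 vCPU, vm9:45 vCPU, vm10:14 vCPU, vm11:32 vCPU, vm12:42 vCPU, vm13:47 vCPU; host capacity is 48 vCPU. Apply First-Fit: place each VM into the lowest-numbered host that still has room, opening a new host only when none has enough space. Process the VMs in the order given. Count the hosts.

Put vm1 (21 vCPU) in host 1; 27 vCPU remain.
Put vm2 (30 vCPU) in host 2; 18 vCPU remain.
Put vm3 (27 vCPU) in host 1; 0 vCPU remain.
Put vm4 (24 vCPU) in host 3; 24 vCPU remain.
Put vm5 (39 vCPU) in host 4; 9 vCPU remain.
Put vm6 (35 vCPU) in host 5; 13 vCPU remain.
Put vm7 (27 vCPU) in host 6; 21 vCPU remain.
Put vm8 (11 vCPU) in host 2; 7 vCPU remain.
Put vm9 (45 vCPU) in host 7; 3 vCPU remain.
Put vm10 (14 vCPU) in host 3; 10 vCPU remain.
Put vm11 (32 vCPU) in host 8; 16 vCPU remain.
Put vm12 (42 vCPU) in host 9; 6 vCPU remain.
Put vm13 (47 vCPU) in host 10; 1 vCPU remain.

10 hosts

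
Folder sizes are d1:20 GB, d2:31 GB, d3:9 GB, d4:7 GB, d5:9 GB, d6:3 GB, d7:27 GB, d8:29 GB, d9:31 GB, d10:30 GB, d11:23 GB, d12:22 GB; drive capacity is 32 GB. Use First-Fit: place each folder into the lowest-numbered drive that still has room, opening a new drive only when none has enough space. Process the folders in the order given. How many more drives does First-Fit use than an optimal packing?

1

First-Fit: [20,9,3] [31] [7,9] [27] [29] [31] [30] [23] [22] → 9 drives.
Total size 241 GB; any packing needs at least ⌈241/32⌉ = 8 drives.
An optimal packing achieves that bound: [31] [31] [30] [29,3] [27] [23,9] [22,9] [20,7] → 8 drives.
Excess: 9 − 8 = 1.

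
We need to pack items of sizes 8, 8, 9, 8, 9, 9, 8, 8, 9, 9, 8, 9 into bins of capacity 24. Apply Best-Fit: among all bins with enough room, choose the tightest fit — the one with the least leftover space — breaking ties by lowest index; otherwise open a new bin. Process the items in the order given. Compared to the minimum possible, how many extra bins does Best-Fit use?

Best-Fit: [8,8,8] [9,9] [9,8] [8,9] [9,8] [9] → 6 bins.
Total size 102; any packing needs at least ⌈102/24⌉ = 5 bins.
An optimal packing achieves that bound: [9,9] [9,9] [9,9] [8,8,8] [8,8,8] → 5 bins.
Excess: 6 − 5 = 1.

1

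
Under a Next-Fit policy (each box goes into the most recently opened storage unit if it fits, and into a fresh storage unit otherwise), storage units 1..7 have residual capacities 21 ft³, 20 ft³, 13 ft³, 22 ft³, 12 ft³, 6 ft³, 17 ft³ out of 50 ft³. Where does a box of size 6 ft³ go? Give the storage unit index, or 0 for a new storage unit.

Next-Fit only looks at storage unit 7, which has 17 ft³ free.
6 ft³ fits there.

7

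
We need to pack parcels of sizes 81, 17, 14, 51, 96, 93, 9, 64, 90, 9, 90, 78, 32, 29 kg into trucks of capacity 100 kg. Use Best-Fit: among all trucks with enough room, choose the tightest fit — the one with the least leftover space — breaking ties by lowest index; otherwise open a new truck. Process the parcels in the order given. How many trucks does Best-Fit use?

truck 1: place 81 kg, 19 kg left
truck 1: place 17 kg, 2 kg left
truck 2: place 14 kg, 86 kg left
truck 2: place 51 kg, 35 kg left
truck 3: place 96 kg, 4 kg left
truck 4: place 93 kg, 7 kg left
truck 2: place 9 kg, 26 kg left
truck 5: place 64 kg, 36 kg left
truck 6: place 90 kg, 10 kg left
truck 6: place 9 kg, 1 kg left
truck 7: place 90 kg, 10 kg left
truck 8: place 78 kg, 22 kg left
truck 5: place 32 kg, 4 kg left
truck 9: place 29 kg, 71 kg left

9 trucks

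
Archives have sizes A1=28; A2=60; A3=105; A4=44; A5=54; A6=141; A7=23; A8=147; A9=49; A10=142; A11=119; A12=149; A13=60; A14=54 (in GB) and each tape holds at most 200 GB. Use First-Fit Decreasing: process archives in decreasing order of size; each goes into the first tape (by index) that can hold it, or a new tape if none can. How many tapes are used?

Sorted descending: 149, 147, 142, 141, 119, 105, 60, 60, 54, 54, 49, 44, 28, 23.
Put 149 GB in tape 1; 51 GB remain.
Put 147 GB in tape 2; 53 GB remain.
Put 142 GB in tape 3; 58 GB remain.
Put 141 GB in tape 4; 59 GB remain.
Put 119 GB in tape 5; 81 GB remain.
Put 105 GB in tape 6; 95 GB remain.
Put 60 GB in tape 5; 21 GB remain.
Put 60 GB in tape 6; 35 GB remain.
Put 54 GB in tape 3; 4 GB remain.
Put 54 GB in tape 4; 5 GB remain.
Put 49 GB in tape 1; 2 GB remain.
Put 44 GB in tape 2; 9 GB remain.
Put 28 GB in tape 6; 7 GB remain.
Put 23 GB in tape 7; 177 GB remain.
Final tapes: [149,49] [147,44] [142,54] [141,54] [119,60] [105,60,28] [23].

7 tapes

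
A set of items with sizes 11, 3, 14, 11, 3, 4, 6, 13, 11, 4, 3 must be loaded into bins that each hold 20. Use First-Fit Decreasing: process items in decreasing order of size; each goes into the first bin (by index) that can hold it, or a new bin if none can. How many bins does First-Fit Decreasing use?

5

Sorted descending: 14, 13, 11, 11, 11, 6, 4, 4, 3, 3, 3.
bin 1: place 14, 6 left
bin 2: place 13, 7 left
bin 3: place 11, 9 left
bin 4: place 11, 9 left
bin 5: place 11, 9 left
bin 1: place 6, 0 left
bin 2: place 4, 3 left
bin 3: place 4, 5 left
bin 2: place 3, 0 left
bin 3: place 3, 2 left
bin 4: place 3, 6 left
Final bins: [14,6] [13,4,3] [11,4,3] [11,3] [11].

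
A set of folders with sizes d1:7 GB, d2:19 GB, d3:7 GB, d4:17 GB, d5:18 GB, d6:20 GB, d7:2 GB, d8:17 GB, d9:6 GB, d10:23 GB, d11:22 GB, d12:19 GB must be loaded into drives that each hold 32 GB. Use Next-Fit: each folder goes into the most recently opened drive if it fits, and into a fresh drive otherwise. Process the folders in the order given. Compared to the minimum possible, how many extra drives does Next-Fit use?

Next-Fit: [7,19] [7,17] [18] [20,2] [17,6] [23] [22] [19] → 8 drives.
8 folders exceed 16 GB (half the capacity), and no two of those can share a drive, so at least 8 drives are needed.
So 8 is already optimal.

0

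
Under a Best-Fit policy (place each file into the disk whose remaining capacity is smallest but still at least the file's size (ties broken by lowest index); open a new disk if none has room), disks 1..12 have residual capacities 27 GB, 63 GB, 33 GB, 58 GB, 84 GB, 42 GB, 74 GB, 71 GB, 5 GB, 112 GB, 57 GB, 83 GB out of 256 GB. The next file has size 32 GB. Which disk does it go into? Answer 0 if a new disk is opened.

3

Disks with room: disk 2 (63 GB), disk 3 (33 GB), disk 4 (58 GB), disk 5 (84 GB), disk 6 (42 GB), disk 7 (74 GB), disk 8 (71 GB), disk 10 (112 GB), disk 11 (57 GB), disk 12 (83 GB).
Tightest fit is disk 3 with 33 GB free.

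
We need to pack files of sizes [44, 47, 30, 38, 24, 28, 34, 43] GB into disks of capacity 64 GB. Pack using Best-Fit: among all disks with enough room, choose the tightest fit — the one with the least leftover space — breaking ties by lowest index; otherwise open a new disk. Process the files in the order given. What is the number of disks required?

6

44 GB → disk 1 (remaining 20 GB)
47 GB → disk 2 (remaining 17 GB)
30 GB → disk 3 (remaining 34 GB)
38 GB → disk 4 (remaining 26 GB)
24 GB → disk 4 (remaining 2 GB)
28 GB → disk 3 (remaining 6 GB)
34 GB → disk 5 (remaining 30 GB)
43 GB → disk 6 (remaining 21 GB)
Final disks: [44] [47] [30,28] [38,24] [34] [43].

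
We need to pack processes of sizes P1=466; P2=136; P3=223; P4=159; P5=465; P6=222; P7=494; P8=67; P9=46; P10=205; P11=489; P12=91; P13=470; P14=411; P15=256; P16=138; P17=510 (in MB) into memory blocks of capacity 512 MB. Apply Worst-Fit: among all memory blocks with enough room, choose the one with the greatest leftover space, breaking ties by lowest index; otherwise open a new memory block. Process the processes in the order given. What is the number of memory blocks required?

Put P1 (466 MB) in memory block 1; 46 MB remain.
Put P2 (136 MB) in memory block 2; 376 MB remain.
Put P3 (223 MB) in memory block 2; 153 MB remain.
Put P4 (159 MB) in memory block 3; 353 MB remain.
Put P5 (465 MB) in memory block 4; 47 MB remain.
Put P6 (222 MB) in memory block 3; 131 MB remain.
Put P7 (494 MB) in memory block 5; 18 MB remain.
Put P8 (67 MB) in memory block 2; 86 MB remain.
Put P9 (46 MB) in memory block 3; 85 MB remain.
Put P10 (205 MB) in memory block 6; 307 MB remain.
Put P11 (489 MB) in memory block 7; 23 MB remain.
Put P12 (91 MB) in memory block 6; 216 MB remain.
Put P13 (470 MB) in memory block 8; 42 MB remain.
Put P14 (411 MB) in memory block 9; 101 MB remain.
Put P15 (256 MB) in memory block 10; 256 MB remain.
Put P16 (138 MB) in memory block 10; 118 MB remain.
Put P17 (510 MB) in memory block 11; 2 MB remain.

11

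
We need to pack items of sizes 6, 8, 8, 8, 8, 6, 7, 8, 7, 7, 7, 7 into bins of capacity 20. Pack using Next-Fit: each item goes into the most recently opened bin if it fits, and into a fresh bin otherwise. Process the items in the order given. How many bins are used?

bin 1: place 6, 14 left
bin 1: place 8, 6 left
bin 2: place 8, 12 left
bin 2: place 8, 4 left
bin 3: place 8, 12 left
bin 3: place 6, 6 left
bin 4: place 7, 13 left
bin 4: place 8, 5 left
bin 5: place 7, 13 left
bin 5: place 7, 6 left
bin 6: place 7, 13 left
bin 6: place 7, 6 left

6 bins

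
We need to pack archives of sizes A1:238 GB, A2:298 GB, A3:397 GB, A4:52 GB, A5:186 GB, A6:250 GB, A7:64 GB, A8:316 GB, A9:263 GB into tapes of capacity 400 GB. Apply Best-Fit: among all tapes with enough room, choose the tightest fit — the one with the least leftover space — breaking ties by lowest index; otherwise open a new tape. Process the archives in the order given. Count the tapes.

7

tape 1: place A1 (238 GB), 162 GB left
tape 2: place A2 (298 GB), 102 GB left
tape 3: place A3 (397 GB), 3 GB left
tape 2: place A4 (52 GB), 50 GB left
tape 4: place A5 (186 GB), 214 GB left
tape 5: place A6 (250 GB), 150 GB left
tape 5: place A7 (64 GB), 86 GB left
tape 6: place A8 (316 GB), 84 GB left
tape 7: place A9 (263 GB), 137 GB left
Final tapes: [238] [298,52] [397] [186] [250,64] [316] [263].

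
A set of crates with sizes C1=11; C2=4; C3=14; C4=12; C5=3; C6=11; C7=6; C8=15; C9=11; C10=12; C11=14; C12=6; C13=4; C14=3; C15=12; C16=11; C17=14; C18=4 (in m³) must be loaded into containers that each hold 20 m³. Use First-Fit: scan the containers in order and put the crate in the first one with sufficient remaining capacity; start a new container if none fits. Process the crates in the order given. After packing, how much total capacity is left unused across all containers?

container 1: place C1 (11 m³), 9 m³ left
container 1: place C2 (4 m³), 5 m³ left
container 2: place C3 (14 m³), 6 m³ left
container 3: place C4 (12 m³), 8 m³ left
container 1: place C5 (3 m³), 2 m³ left
container 4: place C6 (11 m³), 9 m³ left
container 2: place C7 (6 m³), 0 m³ left
container 5: place C8 (15 m³), 5 m³ left
container 6: place C9 (11 m³), 9 m³ left
container 7: place C10 (12 m³), 8 m³ left
container 8: place C11 (14 m³), 6 m³ left
container 3: place C12 (6 m³), 2 m³ left
container 4: place C13 (4 m³), 5 m³ left
container 4: place C14 (3 m³), 2 m³ left
container 9: place C15 (12 m³), 8 m³ left
container 10: place C16 (11 m³), 9 m³ left
container 11: place C17 (14 m³), 6 m³ left
container 5: place C18 (4 m³), 1 m³ left
11 containers × 20 m³ = 220 m³; used 167 m³; unused 53 m³.

53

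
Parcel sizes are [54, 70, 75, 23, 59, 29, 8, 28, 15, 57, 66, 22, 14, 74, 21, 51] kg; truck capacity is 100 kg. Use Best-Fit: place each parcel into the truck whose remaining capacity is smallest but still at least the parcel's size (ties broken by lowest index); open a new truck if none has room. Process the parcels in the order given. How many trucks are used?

8 trucks

truck 1: place 54 kg, 46 kg left
truck 2: place 70 kg, 30 kg left
truck 3: place 75 kg, 25 kg left
truck 3: place 23 kg, 2 kg left
truck 4: place 59 kg, 41 kg left
truck 2: place 29 kg, 1 kg left
truck 4: place 8 kg, 33 kg left
truck 4: place 28 kg, 5 kg left
truck 1: place 15 kg, 31 kg left
truck 5: place 57 kg, 43 kg left
truck 6: place 66 kg, 34 kg left
truck 1: place 22 kg, 9 kg left
truck 6: place 14 kg, 20 kg left
truck 7: place 74 kg, 26 kg left
truck 7: place 21 kg, 5 kg left
truck 8: place 51 kg, 49 kg left
Final trucks: [54,15,22] [70,29] [75,23] [59,8,28] [57] [66,14] [74,21] [51].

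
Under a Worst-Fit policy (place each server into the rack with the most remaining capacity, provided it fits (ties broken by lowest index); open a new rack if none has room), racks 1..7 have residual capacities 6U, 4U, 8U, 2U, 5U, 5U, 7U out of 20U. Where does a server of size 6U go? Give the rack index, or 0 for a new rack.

Racks with room: rack 1 (6U), rack 3 (8U), rack 7 (7U).
Most room is rack 3 with 8U free.

3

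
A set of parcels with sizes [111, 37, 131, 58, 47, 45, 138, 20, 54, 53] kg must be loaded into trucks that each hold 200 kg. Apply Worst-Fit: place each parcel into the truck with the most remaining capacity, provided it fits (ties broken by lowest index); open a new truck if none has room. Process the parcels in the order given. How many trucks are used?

Put 111 kg in truck 1; 89 kg remain.
Put 37 kg in truck 1; 52 kg remain.
Put 131 kg in truck 2; 69 kg remain.
Put 58 kg in truck 2; 11 kg remain.
Put 47 kg in truck 1; 5 kg remain.
Put 45 kg in truck 3; 155 kg remain.
Put 138 kg in truck 3; 17 kg remain.
Put 20 kg in truck 4; 180 kg remain.
Put 54 kg in truck 4; 126 kg remain.
Put 53 kg in truck 4; 73 kg remain.

4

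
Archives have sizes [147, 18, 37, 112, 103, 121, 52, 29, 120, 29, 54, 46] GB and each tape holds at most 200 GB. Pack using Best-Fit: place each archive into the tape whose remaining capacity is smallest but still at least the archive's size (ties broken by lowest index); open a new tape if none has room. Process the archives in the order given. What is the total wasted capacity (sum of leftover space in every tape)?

132

Put 147 GB in tape 1; 53 GB remain.
Put 18 GB in tape 1; 35 GB remain.
Put 37 GB in tape 2; 163 GB remain.
Put 112 GB in tape 2; 51 GB remain.
Put 103 GB in tape 3; 97 GB remain.
Put 121 GB in tape 4; 79 GB remain.
Put 52 GB in tape 4; 27 GB remain.
Put 29 GB in tape 1; 6 GB remain.
Put 120 GB in tape 5; 80 GB remain.
Put 29 GB in tape 2; 22 GB remain.
Put 54 GB in tape 5; 26 GB remain.
Put 46 GB in tape 3; 51 GB remain.
5 tapes × 200 GB = 1000 GB; used 868 GB; unused 132 GB.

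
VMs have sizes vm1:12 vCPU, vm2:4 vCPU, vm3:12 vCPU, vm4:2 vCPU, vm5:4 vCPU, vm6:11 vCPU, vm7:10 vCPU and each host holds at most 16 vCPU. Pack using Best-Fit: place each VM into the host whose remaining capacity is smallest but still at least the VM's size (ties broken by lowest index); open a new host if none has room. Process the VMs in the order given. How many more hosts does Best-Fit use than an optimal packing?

Best-Fit: [12,4] [12,2] [4,11] [10] → 4 hosts.
Total size 55 vCPU; any packing needs at least ⌈55/16⌉ = 4 hosts.
So 4 is already optimal.

0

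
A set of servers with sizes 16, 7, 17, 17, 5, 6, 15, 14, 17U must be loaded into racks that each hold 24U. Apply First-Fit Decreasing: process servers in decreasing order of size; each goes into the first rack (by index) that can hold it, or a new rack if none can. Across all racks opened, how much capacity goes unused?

30

Sorted descending: 17, 17, 17, 16, 15, 14, 7, 6, 5.
Put 17U in rack 1; 7U remain.
Put 17U in rack 2; 7U remain.
Put 17U in rack 3; 7U remain.
Put 16U in rack 4; 8U remain.
Put 15U in rack 5; 9U remain.
Put 14U in rack 6; 10U remain.
Put 7U in rack 1; 0U remain.
Put 6U in rack 2; 1U remain.
Put 5U in rack 3; 2U remain.
6 racks × 24U = 144U; used 114U; unused 30U.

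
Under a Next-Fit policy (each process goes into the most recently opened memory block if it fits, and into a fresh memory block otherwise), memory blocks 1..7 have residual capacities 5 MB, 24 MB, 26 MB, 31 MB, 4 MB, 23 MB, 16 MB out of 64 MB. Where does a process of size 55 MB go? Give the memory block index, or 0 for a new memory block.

Next-Fit only looks at memory block 7, which has 16 MB free.
55 MB does not fit, so a new memory block is opened.

0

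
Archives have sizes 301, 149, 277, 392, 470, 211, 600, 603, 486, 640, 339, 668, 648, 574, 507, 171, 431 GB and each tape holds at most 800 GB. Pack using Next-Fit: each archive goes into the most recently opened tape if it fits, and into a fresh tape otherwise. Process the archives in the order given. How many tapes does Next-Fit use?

13 tapes

Put 301 GB in tape 1; 499 GB remain.
Put 149 GB in tape 1; 350 GB remain.
Put 277 GB in tape 1; 73 GB remain.
Put 392 GB in tape 2; 408 GB remain.
Put 470 GB in tape 3; 330 GB remain.
Put 211 GB in tape 3; 119 GB remain.
Put 600 GB in tape 4; 200 GB remain.
Put 603 GB in tape 5; 197 GB remain.
Put 486 GB in tape 6; 314 GB remain.
Put 640 GB in tape 7; 160 GB remain.
Put 339 GB in tape 8; 461 GB remain.
Put 668 GB in tape 9; 132 GB remain.
Put 648 GB in tape 10; 152 GB remain.
Put 574 GB in tape 11; 226 GB remain.
Put 507 GB in tape 12; 293 GB remain.
Put 171 GB in tape 12; 122 GB remain.
Put 431 GB in tape 13; 369 GB remain.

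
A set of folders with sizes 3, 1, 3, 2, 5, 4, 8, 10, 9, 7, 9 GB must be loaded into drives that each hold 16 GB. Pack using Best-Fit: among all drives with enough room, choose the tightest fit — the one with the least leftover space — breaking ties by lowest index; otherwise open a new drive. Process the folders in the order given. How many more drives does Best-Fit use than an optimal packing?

1

Best-Fit: [3,1,3,2,5] [4,8] [10] [9,7] [9] → 5 drives.
Total size 61 GB; any packing needs at least ⌈61/16⌉ = 4 drives.
An optimal packing achieves that bound: [10,5,1] [9,7] [9,4,3] [8,3,2] → 4 drives.
Excess: 5 − 4 = 1.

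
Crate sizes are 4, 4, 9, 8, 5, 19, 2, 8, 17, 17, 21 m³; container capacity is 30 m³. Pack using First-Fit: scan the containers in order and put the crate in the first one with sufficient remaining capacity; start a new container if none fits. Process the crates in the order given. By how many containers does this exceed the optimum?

1

First-Fit: [4,4,9,8,5] [19,2,8] [17] [17] [21] → 5 containers.
Total size 114 m³; any packing needs at least ⌈114/30⌉ = 4 containers.
An optimal packing achieves that bound: [21,9] [19,8,2] [17,8,5] [17,4,4] → 4 containers.
Excess: 5 − 4 = 1.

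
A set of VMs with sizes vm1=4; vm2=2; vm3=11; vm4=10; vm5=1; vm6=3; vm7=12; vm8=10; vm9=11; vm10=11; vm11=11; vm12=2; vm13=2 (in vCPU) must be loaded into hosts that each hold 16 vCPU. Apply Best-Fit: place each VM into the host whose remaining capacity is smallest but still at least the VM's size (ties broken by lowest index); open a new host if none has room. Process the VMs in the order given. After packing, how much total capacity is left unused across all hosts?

22

Put vm1 (4 vCPU) in host 1; 12 vCPU remain.
Put vm2 (2 vCPU) in host 1; 10 vCPU remain.
Put vm3 (11 vCPU) in host 2; 5 vCPU remain.
Put vm4 (10 vCPU) in host 1; 0 vCPU remain.
Put vm5 (1 vCPU) in host 2; 4 vCPU remain.
Put vm6 (3 vCPU) in host 2; 1 vCPU remain.
Put vm7 (12 vCPU) in host 3; 4 vCPU remain.
Put vm8 (10 vCPU) in host 4; 6 vCPU remain.
Put vm9 (11 vCPU) in host 5; 5 vCPU remain.
Put vm10 (11 vCPU) in host 6; 5 vCPU remain.
Put vm11 (11 vCPU) in host 7; 5 vCPU remain.
Put vm12 (2 vCPU) in host 3; 2 vCPU remain.
Put vm13 (2 vCPU) in host 3; 0 vCPU remain.
7 hosts × 16 vCPU = 112 vCPU; used 90 vCPU; unused 22 vCPU.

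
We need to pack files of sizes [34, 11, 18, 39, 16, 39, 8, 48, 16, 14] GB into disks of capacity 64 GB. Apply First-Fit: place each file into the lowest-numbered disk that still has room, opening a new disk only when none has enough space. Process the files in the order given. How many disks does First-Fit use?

34 GB → disk 1 (remaining 30 GB)
11 GB → disk 1 (remaining 19 GB)
18 GB → disk 1 (remaining 1 GB)
39 GB → disk 2 (remaining 25 GB)
16 GB → disk 2 (remaining 9 GB)
39 GB → disk 3 (remaining 25 GB)
8 GB → disk 2 (remaining 1 GB)
48 GB → disk 4 (remaining 16 GB)
16 GB → disk 3 (remaining 9 GB)
14 GB → disk 4 (remaining 2 GB)
Final disks: [34,11,18] [39,16,8] [39,16] [48,14].

4 disks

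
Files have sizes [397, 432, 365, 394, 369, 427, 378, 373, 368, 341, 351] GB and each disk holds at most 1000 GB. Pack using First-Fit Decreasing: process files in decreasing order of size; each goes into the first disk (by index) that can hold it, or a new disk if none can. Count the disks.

6

Sorted descending: 432, 427, 397, 394, 378, 373, 369, 368, 365, 351, 341.
432 GB → disk 1 (remaining 568 GB)
427 GB → disk 1 (remaining 141 GB)
397 GB → disk 2 (remaining 603 GB)
394 GB → disk 2 (remaining 209 GB)
378 GB → disk 3 (remaining 622 GB)
373 GB → disk 3 (remaining 249 GB)
369 GB → disk 4 (remaining 631 GB)
368 GB → disk 4 (remaining 263 GB)
365 GB → disk 5 (remaining 635 GB)
351 GB → disk 5 (remaining 284 GB)
341 GB → disk 6 (remaining 659 GB)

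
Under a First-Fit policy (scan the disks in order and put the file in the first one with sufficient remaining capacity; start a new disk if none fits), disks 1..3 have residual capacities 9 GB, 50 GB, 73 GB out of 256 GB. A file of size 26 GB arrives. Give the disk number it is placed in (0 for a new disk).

2

Disks with room: disk 2 (50 GB), disk 3 (73 GB).
The first with room is disk 2.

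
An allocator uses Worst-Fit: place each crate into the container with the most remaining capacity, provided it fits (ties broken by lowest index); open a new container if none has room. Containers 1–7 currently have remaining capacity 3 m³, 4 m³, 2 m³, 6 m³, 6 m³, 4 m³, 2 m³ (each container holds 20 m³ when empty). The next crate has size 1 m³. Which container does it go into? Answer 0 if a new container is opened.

Containers with room: container 1 (3 m³), container 2 (4 m³), container 3 (2 m³), container 4 (6 m³), container 5 (6 m³), container 6 (4 m³), container 7 (2 m³).
Most room is container 4 with 6 m³ free.

4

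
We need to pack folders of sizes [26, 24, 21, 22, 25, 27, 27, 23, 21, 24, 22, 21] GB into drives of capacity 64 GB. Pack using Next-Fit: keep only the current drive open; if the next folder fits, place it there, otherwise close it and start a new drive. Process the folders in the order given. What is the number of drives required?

6 drives

drive 1: place 26 GB, 38 GB left
drive 1: place 24 GB, 14 GB left
drive 2: place 21 GB, 43 GB left
drive 2: place 22 GB, 21 GB left
drive 3: place 25 GB, 39 GB left
drive 3: place 27 GB, 12 GB left
drive 4: place 27 GB, 37 GB left
drive 4: place 23 GB, 14 GB left
drive 5: place 21 GB, 43 GB left
drive 5: place 24 GB, 19 GB left
drive 6: place 22 GB, 42 GB left
drive 6: place 21 GB, 21 GB left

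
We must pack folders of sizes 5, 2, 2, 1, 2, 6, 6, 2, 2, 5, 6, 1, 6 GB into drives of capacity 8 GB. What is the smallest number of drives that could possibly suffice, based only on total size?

6

Total size = 5 + 2 + 2 + 1 + 2 + 6 + 6 + 2 + 2 + 5 + 6 + 1 + 6 = 46 GB.
⌈46 / 8⌉ = 6.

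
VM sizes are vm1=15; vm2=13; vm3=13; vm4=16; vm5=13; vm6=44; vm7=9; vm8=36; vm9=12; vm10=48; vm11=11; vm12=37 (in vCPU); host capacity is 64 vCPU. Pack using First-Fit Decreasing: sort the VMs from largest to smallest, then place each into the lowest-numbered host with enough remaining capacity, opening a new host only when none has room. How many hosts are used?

Sorted descending: 48, 44, 37, 36, 16, 15, 13, 13, 13, 12, 11, 9.
48 vCPU → host 1 (remaining 16 vCPU)
44 vCPU → host 2 (remaining 20 vCPU)
37 vCPU → host 3 (remaining 27 vCPU)
36 vCPU → host 4 (remaining 28 vCPU)
16 vCPU → host 1 (remaining 0 vCPU)
15 vCPU → host 2 (remaining 5 vCPU)
13 vCPU → host 3 (remaining 14 vCPU)
13 vCPU → host 3 (remaining 1 vCPU)
13 vCPU → host 4 (remaining 15 vCPU)
12 vCPU → host 4 (remaining 3 vCPU)
11 vCPU → host 5 (remaining 53 vCPU)
9 vCPU → host 5 (remaining 44 vCPU)
Final hosts: [48,16] [44,15] [37,13,13] [36,13,12] [11,9].

5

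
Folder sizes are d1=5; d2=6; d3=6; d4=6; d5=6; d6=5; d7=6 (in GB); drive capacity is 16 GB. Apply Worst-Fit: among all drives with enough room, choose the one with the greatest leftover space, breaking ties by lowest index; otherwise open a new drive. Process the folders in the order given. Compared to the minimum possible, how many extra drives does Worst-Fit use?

Worst-Fit: [5,6] [6,6] [6,5] [6] → 4 drives.
Total size 40 GB; any packing needs at least ⌈40/16⌉ = 3 drives.
An optimal packing achieves that bound: [6,6] [6,6] [6,5,5] → 3 drives.
Excess: 4 − 3 = 1.

1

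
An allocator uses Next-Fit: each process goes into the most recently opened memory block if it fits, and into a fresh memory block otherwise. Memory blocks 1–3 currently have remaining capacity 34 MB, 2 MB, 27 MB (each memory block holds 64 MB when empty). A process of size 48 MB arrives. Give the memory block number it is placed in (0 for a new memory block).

0

Next-Fit only looks at memory block 3, which has 27 MB free.
48 MB does not fit, so a new memory block is opened.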